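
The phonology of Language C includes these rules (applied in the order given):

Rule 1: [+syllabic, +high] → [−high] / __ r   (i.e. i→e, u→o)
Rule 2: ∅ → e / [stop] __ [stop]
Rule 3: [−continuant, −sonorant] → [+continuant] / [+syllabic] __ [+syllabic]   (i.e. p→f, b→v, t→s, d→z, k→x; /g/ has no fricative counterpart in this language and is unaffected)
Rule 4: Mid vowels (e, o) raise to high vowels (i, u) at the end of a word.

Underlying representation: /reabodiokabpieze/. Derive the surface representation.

reavozioxavefiezi

Rule 1 (pre-rhotic lowering): no segment meets the environment; /reabodiokabpieze/ is unchanged.
Rule 2 (stop-cluster e-epenthesis): /b/ and /p/ form a stop–stop cluster, so [e] is inserted between them. /reabodiokabpieze/ → reabodiokabepieze.
Rule 3 (intervocalic spirantization): /b/ is a stop between vowels /a/ and /o/, so it spirantizes to the fricative [v]. /d/ is a stop between vowels /o/ and /i/, so it spirantizes to the fricative [z]. /k/ is a stop between vowels /o/ and /a/, so it spirantizes to the fricative [x]. /b/ is a stop between vowels /a/ and /e/, so it spirantizes to the fricative [v]. /p/ is a stop between vowels /e/ and /i/, so it spirantizes to the fricative [f]. /reabodiokabepieze/ → reavozioxavefieze.
Rule 4 (final vowel raising): /e/ is a mid vowel in word-final position, so it raises to [i]. /reavozioxavefieze/ → reavozioxavefiezi.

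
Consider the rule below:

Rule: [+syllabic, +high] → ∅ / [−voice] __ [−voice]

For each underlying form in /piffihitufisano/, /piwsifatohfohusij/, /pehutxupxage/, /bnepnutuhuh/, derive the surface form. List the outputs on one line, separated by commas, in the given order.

pffhtfsano, piwsfatohfohsij, pehtxpxage, bnepnuthh

/piffihitufisano/: /i/ is a high vowel flanked by voiceless consonants /p/ and /f/, so it deletes. /i/ is a high vowel flanked by voiceless consonants /f/ and /h/, so it deletes. /i/ is a high vowel flanked by voiceless consonants /h/ and /t/, so it deletes. /u/ is a high vowel flanked by voiceless consonants /t/ and /f/, so it deletes. /i/ is a high vowel flanked by voiceless consonants /f/ and /s/, so it deletes. → [pffhtfsano].
/piwsifatohfohusij/: /i/ is a high vowel flanked by voiceless consonants /s/ and /f/, so it deletes. /u/ is a high vowel flanked by voiceless consonants /h/ and /s/, so it deletes. → [piwsfatohfohsij].
/pehutxupxage/: /u/ is a high vowel flanked by voiceless consonants /h/ and /t/, so it deletes. /u/ is a high vowel flanked by voiceless consonants /x/ and /p/, so it deletes. → [pehtxpxage].
/bnepnutuhuh/: /u/ is a high vowel flanked by voiceless consonants /t/ and /h/, so it deletes. /u/ is a high vowel flanked by voiceless consonants /h/ and /h/, so it deletes. → [bnepnuthh].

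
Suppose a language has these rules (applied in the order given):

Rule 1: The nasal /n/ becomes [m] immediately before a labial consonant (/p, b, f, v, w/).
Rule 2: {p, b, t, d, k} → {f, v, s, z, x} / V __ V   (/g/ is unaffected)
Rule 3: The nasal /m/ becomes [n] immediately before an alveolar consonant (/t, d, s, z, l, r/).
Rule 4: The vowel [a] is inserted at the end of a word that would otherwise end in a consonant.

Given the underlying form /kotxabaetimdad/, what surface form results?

kotxavaesindada

Rule 1 (nasal place assimilation): no segment meets the environment; /kotxabaetimdad/ is unchanged.
Rule 2 (intervocalic spirantization): /b/ is a stop between vowels /a/ and /a/, so it spirantizes to the fricative [v]. /t/ is a stop between vowels /e/ and /i/, so it spirantizes to the fricative [s]. /kotxabaetimdad/ → kotxavaesimdad.
Rule 3 (nasal place assimilation): /m/ precedes the alveolar consonant /d/, so it assimilates in place to [n]. /kotxavaesimdad/ → kotxavaesindad.
Rule 4 (final a-epenthesis): the form ends in the consonant /d/, so [a] is inserted word-finally. /kotxavaesindad/ → kotxavaesindada.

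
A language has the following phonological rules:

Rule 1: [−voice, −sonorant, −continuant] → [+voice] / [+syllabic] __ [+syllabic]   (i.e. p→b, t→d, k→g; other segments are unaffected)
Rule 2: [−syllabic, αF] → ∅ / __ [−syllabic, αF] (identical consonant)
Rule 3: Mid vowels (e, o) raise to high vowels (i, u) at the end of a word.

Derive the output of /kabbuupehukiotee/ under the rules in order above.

kabuubehugiodei

Rule 1 (intervocalic voicing): /p/ is a voiceless stop between vowels /u/ and /e/, so it voices to [b]. /k/ is a voiceless stop between vowels /u/ and /i/, so it voices to [g]. /t/ is a voiceless stop between vowels /o/ and /e/, so it voices to [d]. /kabbuupehukiotee/ → kabbuubehugiodee.
Rule 2 (degemination): /bb/ is a geminate; the first /b/ deletes. /kabbuubehugiodee/ → kabuubehugiodee.
Rule 3 (final vowel raising): /e/ is a mid vowel in word-final position, so it raises to [i]. /kabuubehugiodee/ → kabuubehugiodei.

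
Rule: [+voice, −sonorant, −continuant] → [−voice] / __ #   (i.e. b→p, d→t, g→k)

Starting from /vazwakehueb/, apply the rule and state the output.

vazwakehuep

/b/ is a voiced stop in word-final position, so it devoices to [p].
Surface form: [vazwakehuep].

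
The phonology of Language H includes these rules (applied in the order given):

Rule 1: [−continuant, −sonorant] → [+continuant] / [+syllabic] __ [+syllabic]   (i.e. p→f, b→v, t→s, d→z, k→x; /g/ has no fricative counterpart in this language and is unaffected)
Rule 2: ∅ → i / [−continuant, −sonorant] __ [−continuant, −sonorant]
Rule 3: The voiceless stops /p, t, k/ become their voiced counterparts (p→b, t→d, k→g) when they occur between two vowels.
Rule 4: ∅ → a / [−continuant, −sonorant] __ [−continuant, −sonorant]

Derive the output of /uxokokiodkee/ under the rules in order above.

Rule 1 (intervocalic spirantization): /k/ is a stop between vowels /o/ and /o/, so it spirantizes to the fricative [x]. /k/ is a stop between vowels /o/ and /i/, so it spirantizes to the fricative [x]. /uxokokiodkee/ → uxoxoxiodkee.
Rule 2 (stop-cluster i-epenthesis): /d/ and /k/ form a stop–stop cluster, so [i] is inserted between them. /uxoxoxiodkee/ → uxoxoxiodikee.
Rule 3 (intervocalic voicing): /k/ is a voiceless stop between vowels /i/ and /e/, so it voices to [g]. /uxoxoxiodikee/ → uxoxoxiodigee.
Rule 4 (stop-cluster a-epenthesis): no segment meets the environment; /uxoxoxiodigee/ is unchanged.

uxoxoxiodigee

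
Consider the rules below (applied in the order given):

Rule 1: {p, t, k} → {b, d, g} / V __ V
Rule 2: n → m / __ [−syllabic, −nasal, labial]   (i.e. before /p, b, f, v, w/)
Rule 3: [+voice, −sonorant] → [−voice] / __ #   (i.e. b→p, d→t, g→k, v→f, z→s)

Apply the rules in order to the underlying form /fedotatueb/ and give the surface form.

Rule 1 (intervocalic voicing): /t/ is a voiceless stop between vowels /o/ and /a/, so it voices to [d]. /t/ is a voiceless stop between vowels /a/ and /u/, so it voices to [d]. /fedotatueb/ → fedodadueb.
Rule 2 (nasal place assimilation): no segment meets the environment; /fedodadueb/ is unchanged.
Rule 3 (final devoicing): /b/ is a voiced obstruent in word-final position, so it devoices to [p]. /fedodadueb/ → fedodaduep.

fedodaduep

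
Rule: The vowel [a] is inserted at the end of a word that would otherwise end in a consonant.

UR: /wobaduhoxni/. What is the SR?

No segment of /wobaduhoxni/ meets the structural description of the rule, so the form surfaces unchanged.

wobaduhoxni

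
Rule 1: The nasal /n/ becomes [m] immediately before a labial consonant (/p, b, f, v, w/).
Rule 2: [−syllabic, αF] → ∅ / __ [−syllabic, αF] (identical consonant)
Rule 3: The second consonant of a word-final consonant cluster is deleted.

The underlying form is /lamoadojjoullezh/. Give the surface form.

Rule 1 (nasal place assimilation): no segment meets the environment; /lamoadojjoullezh/ is unchanged.
Rule 2 (degemination): /jj/ is a geminate; the first /j/ deletes. /ll/ is a geminate; the first /l/ deletes. /lamoadojjoullezh/ → lamoadojoulezh.
Rule 3 (final cluster simplification): /h/ is the second consonant of a word-final cluster /zh/, so it deletes. /lamoadojoulezh/ → lamoadojoulez.

lamoadojoulez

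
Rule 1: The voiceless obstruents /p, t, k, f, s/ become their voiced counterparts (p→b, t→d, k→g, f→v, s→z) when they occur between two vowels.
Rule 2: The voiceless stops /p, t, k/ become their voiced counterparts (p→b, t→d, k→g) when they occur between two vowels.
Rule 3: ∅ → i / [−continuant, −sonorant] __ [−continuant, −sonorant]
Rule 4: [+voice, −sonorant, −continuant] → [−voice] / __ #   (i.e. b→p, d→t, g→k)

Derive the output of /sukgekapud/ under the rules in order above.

sukigegabut

Rule 1 (intervocalic voicing): /k/ is a voiceless obstruent between vowels /e/ and /a/, so it voices to [g]. /p/ is a voiceless obstruent between vowels /a/ and /u/, so it voices to [b]. /sukgekapud/ → sukgegabud.
Rule 2 (intervocalic voicing): no segment meets the environment; /sukgegabud/ is unchanged.
Rule 3 (stop-cluster i-epenthesis): /k/ and /g/ form a stop–stop cluster, so [i] is inserted between them. /sukgegabud/ → sukigegabud.
Rule 4 (final devoicing): /d/ is a voiced stop in word-final position, so it devoices to [t]. /sukigegabud/ → sukigegabut.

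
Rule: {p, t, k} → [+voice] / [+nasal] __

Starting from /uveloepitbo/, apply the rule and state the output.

uveloepitbo

No segment of /uveloepitbo/ meets the structural description of the rule, so the form surfaces unchanged.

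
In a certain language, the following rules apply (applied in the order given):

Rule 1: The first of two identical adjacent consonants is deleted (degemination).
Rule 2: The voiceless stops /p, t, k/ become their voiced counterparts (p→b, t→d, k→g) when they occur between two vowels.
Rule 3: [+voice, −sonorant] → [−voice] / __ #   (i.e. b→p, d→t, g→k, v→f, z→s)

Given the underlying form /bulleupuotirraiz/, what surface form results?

Rule 1 (degemination): /ll/ is a geminate; the first /l/ deletes. /rr/ is a geminate; the first /r/ deletes. /bulleupuotirraiz/ → buleupuotiraiz.
Rule 2 (intervocalic voicing): /p/ is a voiceless stop between vowels /u/ and /u/, so it voices to [b]. /t/ is a voiceless stop between vowels /o/ and /i/, so it voices to [d]. /buleupuotiraiz/ → buleubuodiraiz.
Rule 3 (final devoicing): /z/ is a voiced obstruent in word-final position, so it devoices to [s]. /buleubuodiraiz/ → buleubuodirais.

buleubuodirais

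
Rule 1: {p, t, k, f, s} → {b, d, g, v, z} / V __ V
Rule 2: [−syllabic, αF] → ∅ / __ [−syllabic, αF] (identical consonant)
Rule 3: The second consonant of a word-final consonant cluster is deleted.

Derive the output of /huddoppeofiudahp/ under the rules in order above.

hudopeoviudah

Rule 1 (intervocalic voicing): /f/ is a voiceless obstruent between vowels /o/ and /i/, so it voices to [v]. /huddoppeofiudahp/ → huddoppeoviudahp.
Rule 2 (degemination): /dd/ is a geminate; the first /d/ deletes. /pp/ is a geminate; the first /p/ deletes. /huddoppeoviudahp/ → hudopeoviudahp.
Rule 3 (final cluster simplification): /p/ is the second consonant of a word-final cluster /hp/, so it deletes. /hudopeoviudahp/ → hudopeoviudah.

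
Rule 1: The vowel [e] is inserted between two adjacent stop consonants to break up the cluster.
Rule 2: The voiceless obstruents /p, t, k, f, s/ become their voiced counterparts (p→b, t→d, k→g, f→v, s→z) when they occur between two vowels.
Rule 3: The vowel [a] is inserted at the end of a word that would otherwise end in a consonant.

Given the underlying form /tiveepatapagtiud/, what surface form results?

Rule 1 (stop-cluster e-epenthesis): /g/ and /t/ form a stop–stop cluster, so [e] is inserted between them. /tiveepatapagtiud/ → tiveepatapagetiud.
Rule 2 (intervocalic voicing): /p/ is a voiceless obstruent between vowels /e/ and /a/, so it voices to [b]. /t/ is a voiceless obstruent between vowels /a/ and /a/, so it voices to [d]. /p/ is a voiceless obstruent between vowels /a/ and /a/, so it voices to [b]. /t/ is a voiceless obstruent between vowels /e/ and /i/, so it voices to [d]. /tiveepatapagetiud/ → tiveebadabagediud.
Rule 3 (final a-epenthesis): the form ends in the consonant /d/, so [a] is inserted word-finally. /tiveebadabagediud/ → tiveebadabagediuda.

tiveebadabagediuda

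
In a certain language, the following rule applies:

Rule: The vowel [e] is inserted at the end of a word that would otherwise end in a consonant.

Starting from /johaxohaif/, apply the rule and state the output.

johaxohaife

the form ends in the consonant /f/, so [e] is inserted word-finally.
Surface form: [johaxohaife].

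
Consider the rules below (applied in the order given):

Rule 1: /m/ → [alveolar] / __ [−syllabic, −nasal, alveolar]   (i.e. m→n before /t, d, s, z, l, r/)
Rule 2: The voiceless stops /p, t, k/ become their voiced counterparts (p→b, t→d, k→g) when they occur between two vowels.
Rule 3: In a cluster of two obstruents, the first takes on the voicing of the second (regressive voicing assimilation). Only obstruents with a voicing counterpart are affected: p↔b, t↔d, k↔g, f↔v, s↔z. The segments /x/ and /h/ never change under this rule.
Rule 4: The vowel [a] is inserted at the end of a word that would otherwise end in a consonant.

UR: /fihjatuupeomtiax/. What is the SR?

Rule 1 (nasal place assimilation): /m/ precedes the alveolar consonant /t/, so it assimilates in place to [n]. /fihjatuupeomtiax/ → fihjatuupeontiax.
Rule 2 (intervocalic voicing): /t/ is a voiceless stop between vowels /a/ and /u/, so it voices to [d]. /p/ is a voiceless stop between vowels /u/ and /e/, so it voices to [b]. /fihjatuupeontiax/ → fihjaduubeontiax.
Rule 3 (regressive voicing assimilation): no segment meets the environment; /fihjaduubeontiax/ is unchanged.
Rule 4 (final a-epenthesis): the form ends in the consonant /x/, so [a] is inserted word-finally. /fihjaduubeontiax/ → fihjaduubeontiaxa.

fihjaduubeontiaxa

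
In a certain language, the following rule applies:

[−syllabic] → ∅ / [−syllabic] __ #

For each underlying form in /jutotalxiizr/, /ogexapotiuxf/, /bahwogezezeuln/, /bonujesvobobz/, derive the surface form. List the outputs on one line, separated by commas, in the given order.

/jutotalxiizr/: /r/ is the second consonant of a word-final cluster /zr/, so it deletes. → [jutotalxiiz].
/ogexapotiuxf/: /f/ is the second consonant of a word-final cluster /xf/, so it deletes. → [ogexapotiux].
/bahwogezezeuln/: /n/ is the second consonant of a word-final cluster /ln/, so it deletes. → [bahwogezezeul].
/bonujesvobobz/: /z/ is the second consonant of a word-final cluster /bz/, so it deletes. → [bonujesvobob].

jutotalxiiz, ogexapotiux, bahwogezezeul, bonujesvobob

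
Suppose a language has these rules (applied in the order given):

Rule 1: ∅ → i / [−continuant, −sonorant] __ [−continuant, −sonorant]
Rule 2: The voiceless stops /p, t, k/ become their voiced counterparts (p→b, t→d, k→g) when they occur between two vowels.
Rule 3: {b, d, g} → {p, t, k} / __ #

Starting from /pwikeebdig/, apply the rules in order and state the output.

pwigeebidik

Rule 1 (stop-cluster i-epenthesis): /b/ and /d/ form a stop–stop cluster, so [i] is inserted between them. /pwikeebdig/ → pwikeebidig.
Rule 2 (intervocalic voicing): /k/ is a voiceless stop between vowels /i/ and /e/, so it voices to [g]. /pwikeebidig/ → pwigeebidig.
Rule 3 (final devoicing): /g/ is a voiced stop in word-final position, so it devoices to [k]. /pwigeebidig/ → pwigeebidik.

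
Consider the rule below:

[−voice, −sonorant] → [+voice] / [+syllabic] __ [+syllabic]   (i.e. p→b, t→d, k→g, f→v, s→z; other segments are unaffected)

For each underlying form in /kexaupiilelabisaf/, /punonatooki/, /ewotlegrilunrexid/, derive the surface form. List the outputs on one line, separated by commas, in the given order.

kexaubiilelabizaf, punonadoogi, ewotlegrilunrexid

/kexaupiilelabisaf/: /p/ is a voiceless obstruent between vowels /u/ and /i/, so it voices to [b]. /s/ is a voiceless obstruent between vowels /i/ and /a/, so it voices to [z]. → [kexaubiilelabizaf].
/punonatooki/: /t/ is a voiceless obstruent between vowels /a/ and /o/, so it voices to [d]. /k/ is a voiceless obstruent between vowels /o/ and /i/, so it voices to [g]. → [punonadoogi].
/ewotlegrilunrexid/: the rule's environment is not met; surfaces unchanged as [ewotlegrilunrexid].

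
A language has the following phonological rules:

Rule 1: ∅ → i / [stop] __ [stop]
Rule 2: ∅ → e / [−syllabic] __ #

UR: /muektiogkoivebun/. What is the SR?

muekitiogikoivebune

Rule 1 (stop-cluster i-epenthesis): /k/ and /t/ form a stop–stop cluster, so [i] is inserted between them. /g/ and /k/ form a stop–stop cluster, so [i] is inserted between them. /muektiogkoivebun/ → muekitiogikoivebun.
Rule 2 (final e-epenthesis): the form ends in the consonant /n/, so [e] is inserted word-finally. /muekitiogikoivebun/ → muekitiogikoivebune.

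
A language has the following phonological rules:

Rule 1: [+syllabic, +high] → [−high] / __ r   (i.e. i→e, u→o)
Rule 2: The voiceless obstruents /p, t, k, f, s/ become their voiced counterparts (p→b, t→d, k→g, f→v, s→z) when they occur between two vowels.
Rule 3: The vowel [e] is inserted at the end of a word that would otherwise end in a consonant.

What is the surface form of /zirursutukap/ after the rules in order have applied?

zerorsudugape

Rule 1 (pre-rhotic lowering): /i/ is a high vowel immediately before /r/, so it lowers to [e]. /u/ is a high vowel immediately before /r/, so it lowers to [o]. /zirursutukap/ → zerorsutukap.
Rule 2 (intervocalic voicing): /t/ is a voiceless obstruent between vowels /u/ and /u/, so it voices to [d]. /k/ is a voiceless obstruent between vowels /u/ and /a/, so it voices to [g]. /zerorsutukap/ → zerorsudugap.
Rule 3 (final e-epenthesis): the form ends in the consonant /p/, so [e] is inserted word-finally. /zerorsudugap/ → zerorsudugape.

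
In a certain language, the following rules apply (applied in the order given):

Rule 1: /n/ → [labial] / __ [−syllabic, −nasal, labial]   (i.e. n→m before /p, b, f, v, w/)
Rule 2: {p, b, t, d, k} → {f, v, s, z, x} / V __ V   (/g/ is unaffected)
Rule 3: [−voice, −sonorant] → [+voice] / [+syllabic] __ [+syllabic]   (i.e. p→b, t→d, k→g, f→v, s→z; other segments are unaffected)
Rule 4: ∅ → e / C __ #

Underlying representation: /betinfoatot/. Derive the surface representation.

Rule 1 (nasal place assimilation): /n/ precedes the labial consonant /f/, so it assimilates in place to [m]. /betinfoatot/ → betimfoatot.
Rule 2 (intervocalic spirantization): /t/ is a stop between vowels /e/ and /i/, so it spirantizes to the fricative [s]. /t/ is a stop between vowels /a/ and /o/, so it spirantizes to the fricative [s]. /betimfoatot/ → besimfoasot.
Rule 3 (intervocalic voicing): /s/ is a voiceless obstruent between vowels /e/ and /i/, so it voices to [z]. /s/ is a voiceless obstruent between vowels /a/ and /o/, so it voices to [z]. /besimfoasot/ → bezimfoazot.
Rule 4 (final e-epenthesis): the form ends in the consonant /t/, so [e] is inserted word-finally. /bezimfoazot/ → bezimfoazote.

bezimfoazote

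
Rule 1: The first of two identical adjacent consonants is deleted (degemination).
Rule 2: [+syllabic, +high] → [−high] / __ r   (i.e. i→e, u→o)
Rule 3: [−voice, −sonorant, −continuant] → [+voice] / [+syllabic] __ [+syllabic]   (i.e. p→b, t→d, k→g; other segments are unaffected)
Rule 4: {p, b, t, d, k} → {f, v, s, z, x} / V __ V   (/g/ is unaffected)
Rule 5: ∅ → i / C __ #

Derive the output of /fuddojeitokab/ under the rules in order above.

Rule 1 (degemination): /dd/ is a geminate; the first /d/ deletes. /fuddojeitokab/ → fudojeitokab.
Rule 2 (pre-rhotic lowering): no segment meets the environment; /fudojeitokab/ is unchanged.
Rule 3 (intervocalic voicing): /t/ is a voiceless stop between vowels /i/ and /o/, so it voices to [d]. /k/ is a voiceless stop between vowels /o/ and /a/, so it voices to [g]. /fudojeitokab/ → fudojeidogab.
Rule 4 (intervocalic spirantization): /d/ is a stop between vowels /u/ and /o/, so it spirantizes to the fricative [z]. /d/ is a stop between vowels /i/ and /o/, so it spirantizes to the fricative [z]. /fudojeidogab/ → fuzojeizogab.
Rule 5 (final i-epenthesis): the form ends in the consonant /b/, so [i] is inserted word-finally. /fuzojeizogab/ → fuzojeizogabi.

fuzojeizogabi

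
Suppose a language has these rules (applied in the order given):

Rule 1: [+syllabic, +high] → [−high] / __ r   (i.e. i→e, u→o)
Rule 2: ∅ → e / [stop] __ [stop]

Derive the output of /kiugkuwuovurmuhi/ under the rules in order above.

Rule 1 (pre-rhotic lowering): /u/ is a high vowel immediately before /r/, so it lowers to [o]. /kiugkuwuovurmuhi/ → kiugkuwuovormuhi.
Rule 2 (stop-cluster e-epenthesis): /g/ and /k/ form a stop–stop cluster, so [e] is inserted between them. /kiugkuwuovormuhi/ → kiugekuwuovormuhi.

kiugekuwuovormuhi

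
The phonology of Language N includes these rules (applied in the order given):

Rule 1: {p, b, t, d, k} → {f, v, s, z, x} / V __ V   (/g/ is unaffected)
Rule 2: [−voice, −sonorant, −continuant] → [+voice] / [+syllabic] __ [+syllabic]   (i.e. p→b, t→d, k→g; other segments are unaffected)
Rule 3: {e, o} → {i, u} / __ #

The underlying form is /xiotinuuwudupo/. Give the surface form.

Rule 1 (intervocalic spirantization): /t/ is a stop between vowels /o/ and /i/, so it spirantizes to the fricative [s]. /d/ is a stop between vowels /u/ and /u/, so it spirantizes to the fricative [z]. /p/ is a stop between vowels /u/ and /o/, so it spirantizes to the fricative [f]. /xiotinuuwudupo/ → xiosinuuwuzufo.
Rule 2 (intervocalic voicing): no segment meets the environment; /xiosinuuwuzufo/ is unchanged.
Rule 3 (final vowel raising): /o/ is a mid vowel in word-final position, so it raises to [u]. /xiosinuuwuzufo/ → xiosinuuwuzufu.

xiosinuuwuzufu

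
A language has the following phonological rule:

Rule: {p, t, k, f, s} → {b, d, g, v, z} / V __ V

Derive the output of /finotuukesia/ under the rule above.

finoduugezia

Scanning /finotuukesia/: /f/ at position 1 is not in the conditioning environment; /t/ is a voiceless obstruent between vowels /o/ and /u/, so it voices to [d]; /k/ is a voiceless obstruent between vowels /u/ and /e/, so it voices to [g]; /s/ is a voiceless obstruent between vowels /e/ and /i/, so it voices to [z].
Result: [finoduugezia].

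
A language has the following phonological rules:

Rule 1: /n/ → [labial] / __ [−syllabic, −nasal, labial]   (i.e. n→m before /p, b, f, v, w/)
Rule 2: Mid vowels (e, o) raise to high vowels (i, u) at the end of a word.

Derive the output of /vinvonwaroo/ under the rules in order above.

Rule 1 (nasal place assimilation): /n/ precedes the labial consonant /v/, so it assimilates in place to [m]. /n/ precedes the labial consonant /w/, so it assimilates in place to [m]. /vinvonwaroo/ → vimvomwaroo.
Rule 2 (final vowel raising): /o/ is a mid vowel in word-final position, so it raises to [u]. /vimvomwaroo/ → vimvomwarou.

vimvomwarou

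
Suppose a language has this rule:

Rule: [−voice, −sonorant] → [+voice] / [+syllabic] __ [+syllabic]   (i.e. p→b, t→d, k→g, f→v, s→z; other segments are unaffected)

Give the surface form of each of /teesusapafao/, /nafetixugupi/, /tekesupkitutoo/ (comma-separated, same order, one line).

teezuzabavao, navedixugubi, tegezupkidudoo

/teesusapafao/: /s/ is a voiceless obstruent between vowels /e/ and /u/, so it voices to [z]. /s/ is a voiceless obstruent between vowels /u/ and /a/, so it voices to [z]. /p/ is a voiceless obstruent between vowels /a/ and /a/, so it voices to [b]. /f/ is a voiceless obstruent between vowels /a/ and /a/, so it voices to [v]. → [teezuzabavao].
/nafetixugupi/: /f/ is a voiceless obstruent between vowels /a/ and /e/, so it voices to [v]. /t/ is a voiceless obstruent between vowels /e/ and /i/, so it voices to [d]. /p/ is a voiceless obstruent between vowels /u/ and /i/, so it voices to [b]. → [navedixugubi].
/tekesupkitutoo/: /k/ is a voiceless obstruent between vowels /e/ and /e/, so it voices to [g]. /s/ is a voiceless obstruent between vowels /e/ and /u/, so it voices to [z]. /t/ is a voiceless obstruent between vowels /i/ and /u/, so it voices to [d]. /t/ is a voiceless obstruent between vowels /u/ and /o/, so it voices to [d]. → [tegezupkidudoo].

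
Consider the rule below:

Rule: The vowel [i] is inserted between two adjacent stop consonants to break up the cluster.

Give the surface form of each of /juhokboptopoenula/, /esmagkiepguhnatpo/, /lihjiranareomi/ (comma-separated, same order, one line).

/juhokboptopoenula/: /k/ and /b/ form a stop–stop cluster, so [i] is inserted between them. /p/ and /t/ form a stop–stop cluster, so [i] is inserted between them. → [juhokibopitopoenula].
/esmagkiepguhnatpo/: /g/ and /k/ form a stop–stop cluster, so [i] is inserted between them. /p/ and /g/ form a stop–stop cluster, so [i] is inserted between them. /t/ and /p/ form a stop–stop cluster, so [i] is inserted between them. → [esmagikiepiguhnatipo].
/lihjiranareomi/: the rule's environment is not met; surfaces unchanged as [lihjiranareomi].

juhokibopitopoenula, esmagikiepiguhnatipo, lihjiranareomi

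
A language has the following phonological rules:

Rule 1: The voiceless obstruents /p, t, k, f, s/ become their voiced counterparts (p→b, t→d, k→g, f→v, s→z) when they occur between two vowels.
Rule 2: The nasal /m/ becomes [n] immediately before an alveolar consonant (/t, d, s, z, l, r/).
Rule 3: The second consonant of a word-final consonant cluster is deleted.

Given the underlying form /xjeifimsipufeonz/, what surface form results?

xjeivinsibuveon

Rule 1 (intervocalic voicing): /f/ is a voiceless obstruent between vowels /i/ and /i/, so it voices to [v]. /p/ is a voiceless obstruent between vowels /i/ and /u/, so it voices to [b]. /f/ is a voiceless obstruent between vowels /u/ and /e/, so it voices to [v]. /xjeifimsipufeonz/ → xjeivimsibuveonz.
Rule 2 (nasal place assimilation): /m/ precedes the alveolar consonant /s/, so it assimilates in place to [n]. /xjeivimsibuveonz/ → xjeivinsibuveonz.
Rule 3 (final cluster simplification): /z/ is the second consonant of a word-final cluster /nz/, so it deletes. /xjeivinsibuveonz/ → xjeivinsibuveon.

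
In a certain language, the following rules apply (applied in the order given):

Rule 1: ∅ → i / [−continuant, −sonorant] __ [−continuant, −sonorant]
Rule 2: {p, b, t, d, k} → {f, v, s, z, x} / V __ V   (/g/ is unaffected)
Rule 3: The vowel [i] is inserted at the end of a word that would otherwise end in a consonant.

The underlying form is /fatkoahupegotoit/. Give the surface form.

Rule 1 (stop-cluster i-epenthesis): /t/ and /k/ form a stop–stop cluster, so [i] is inserted between them. /fatkoahupegotoit/ → fatikoahupegotoit.
Rule 2 (intervocalic spirantization): /t/ is a stop between vowels /a/ and /i/, so it spirantizes to the fricative [s]. /k/ is a stop between vowels /i/ and /o/, so it spirantizes to the fricative [x]. /p/ is a stop between vowels /u/ and /e/, so it spirantizes to the fricative [f]. /t/ is a stop between vowels /o/ and /o/, so it spirantizes to the fricative [s]. /fatikoahupegotoit/ → fasixoahufegosoit.
Rule 3 (final i-epenthesis): the form ends in the consonant /t/, so [i] is inserted word-finally. /fasixoahufegosoit/ → fasixoahufegosoiti.

fasixoahufegosoiti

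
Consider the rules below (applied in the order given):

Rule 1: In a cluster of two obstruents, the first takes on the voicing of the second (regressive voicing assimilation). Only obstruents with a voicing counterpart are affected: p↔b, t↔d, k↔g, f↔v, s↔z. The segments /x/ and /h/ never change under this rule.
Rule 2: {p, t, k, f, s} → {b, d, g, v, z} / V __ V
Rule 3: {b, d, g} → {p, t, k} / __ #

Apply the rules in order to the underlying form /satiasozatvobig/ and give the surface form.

Rule 1 (regressive voicing assimilation): /t/ precedes the voiced obstruent /v/, so it voices to [d] by assimilation. /satiasozatvobig/ → satiasozadvobig.
Rule 2 (intervocalic voicing): /t/ is a voiceless obstruent between vowels /a/ and /i/, so it voices to [d]. /s/ is a voiceless obstruent between vowels /a/ and /o/, so it voices to [z]. /satiasozadvobig/ → sadiazozadvobig.
Rule 3 (final devoicing): /g/ is a voiced stop in word-final position, so it devoices to [k]. /sadiazozadvobig/ → sadiazozadvobik.

sadiazozadvobik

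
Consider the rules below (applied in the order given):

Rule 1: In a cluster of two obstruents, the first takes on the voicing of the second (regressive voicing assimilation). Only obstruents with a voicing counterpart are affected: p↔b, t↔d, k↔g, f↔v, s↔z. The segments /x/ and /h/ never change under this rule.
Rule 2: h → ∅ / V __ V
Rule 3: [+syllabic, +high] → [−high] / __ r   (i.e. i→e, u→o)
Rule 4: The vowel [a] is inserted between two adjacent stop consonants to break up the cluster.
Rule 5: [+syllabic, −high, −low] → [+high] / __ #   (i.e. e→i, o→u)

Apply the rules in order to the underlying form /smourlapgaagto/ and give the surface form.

smoorlabagaakatu

Rule 1 (regressive voicing assimilation): /p/ precedes the voiced obstruent /g/, so it voices to [b] by assimilation. /g/ precedes the voiceless obstruent /t/, so it devoices to [k] by assimilation. /smourlapgaagto/ → smourlabgaakto.
Rule 2 (intervocalic h-deletion): no segment meets the environment; /smourlabgaakto/ is unchanged.
Rule 3 (pre-rhotic lowering): /u/ is a high vowel immediately before /r/, so it lowers to [o]. /smourlabgaakto/ → smoorlabgaakto.
Rule 4 (stop-cluster a-epenthesis): /b/ and /g/ form a stop–stop cluster, so [a] is inserted between them. /k/ and /t/ form a stop–stop cluster, so [a] is inserted between them. /smoorlabgaakto/ → smoorlabagaakato.
Rule 5 (final vowel raising): /o/ is a mid vowel in word-final position, so it raises to [u]. /smoorlabagaakato/ → smoorlabagaakatu.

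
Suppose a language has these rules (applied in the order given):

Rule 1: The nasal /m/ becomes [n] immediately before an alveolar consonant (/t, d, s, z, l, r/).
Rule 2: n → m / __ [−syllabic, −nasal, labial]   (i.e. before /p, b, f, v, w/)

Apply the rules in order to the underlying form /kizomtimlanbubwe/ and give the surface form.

Rule 1 (nasal place assimilation): /m/ precedes the alveolar consonant /t/, so it assimilates in place to [n]. /m/ precedes the alveolar consonant /l/, so it assimilates in place to [n]. /kizomtimlanbubwe/ → kizontinlanbubwe.
Rule 2 (nasal place assimilation): /n/ precedes the labial consonant /b/, so it assimilates in place to [m]. /kizontinlanbubwe/ → kizontinlambubwe.

kizontinlambubwe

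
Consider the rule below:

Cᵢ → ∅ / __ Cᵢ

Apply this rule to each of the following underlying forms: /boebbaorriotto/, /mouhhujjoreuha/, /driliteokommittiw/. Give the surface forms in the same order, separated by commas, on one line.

/boebbaorriotto/: /bb/ is a geminate; the first /b/ deletes. /rr/ is a geminate; the first /r/ deletes. /tt/ is a geminate; the first /t/ deletes. → [boebaorioto].
/mouhhujjoreuha/: /hh/ is a geminate; the first /h/ deletes. /jj/ is a geminate; the first /j/ deletes. → [mouhujoreuha].
/driliteokommittiw/: /mm/ is a geminate; the first /m/ deletes. /tt/ is a geminate; the first /t/ deletes. → [driliteokomitiw].

boebaorioto, mouhujoreuha, driliteokomitiw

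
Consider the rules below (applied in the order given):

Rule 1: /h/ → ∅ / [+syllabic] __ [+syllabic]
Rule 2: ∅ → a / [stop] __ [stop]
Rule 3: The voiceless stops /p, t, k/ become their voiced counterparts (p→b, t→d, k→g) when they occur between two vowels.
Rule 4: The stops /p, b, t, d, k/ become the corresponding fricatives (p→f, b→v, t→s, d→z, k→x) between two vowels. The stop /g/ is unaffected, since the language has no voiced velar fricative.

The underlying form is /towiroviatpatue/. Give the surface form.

towiroviazavazue

Rule 1 (intervocalic h-deletion): no segment meets the environment; /towiroviatpatue/ is unchanged.
Rule 2 (stop-cluster a-epenthesis): /t/ and /p/ form a stop–stop cluster, so [a] is inserted between them. /towiroviatpatue/ → towiroviatapatue.
Rule 3 (intervocalic voicing): /t/ is a voiceless stop between vowels /a/ and /a/, so it voices to [d]. /p/ is a voiceless stop between vowels /a/ and /a/, so it voices to [b]. /t/ is a voiceless stop between vowels /a/ and /u/, so it voices to [d]. /towiroviatapatue/ → towiroviadabadue.
Rule 4 (intervocalic spirantization): /d/ is a stop between vowels /a/ and /a/, so it spirantizes to the fricative [z]. /b/ is a stop between vowels /a/ and /a/, so it spirantizes to the fricative [v]. /d/ is a stop between vowels /a/ and /u/, so it spirantizes to the fricative [z]. /towiroviadabadue/ → towiroviazavazue.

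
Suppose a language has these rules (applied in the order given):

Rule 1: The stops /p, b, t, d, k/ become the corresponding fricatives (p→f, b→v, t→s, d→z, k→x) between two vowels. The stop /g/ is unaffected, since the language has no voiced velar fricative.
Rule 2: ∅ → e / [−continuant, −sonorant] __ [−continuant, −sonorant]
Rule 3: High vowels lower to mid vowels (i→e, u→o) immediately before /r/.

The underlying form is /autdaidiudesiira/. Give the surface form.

autedaiziuzesiera

Rule 1 (intervocalic spirantization): /d/ is a stop between vowels /i/ and /i/, so it spirantizes to the fricative [z]. /d/ is a stop between vowels /u/ and /e/, so it spirantizes to the fricative [z]. /autdaidiudesiira/ → autdaiziuzesiira.
Rule 2 (stop-cluster e-epenthesis): /t/ and /d/ form a stop–stop cluster, so [e] is inserted between them. /autdaiziuzesiira/ → autedaiziuzesiira.
Rule 3 (pre-rhotic lowering): /i/ is a high vowel immediately before /r/, so it lowers to [e]. /autedaiziuzesiira/ → autedaiziuzesiera.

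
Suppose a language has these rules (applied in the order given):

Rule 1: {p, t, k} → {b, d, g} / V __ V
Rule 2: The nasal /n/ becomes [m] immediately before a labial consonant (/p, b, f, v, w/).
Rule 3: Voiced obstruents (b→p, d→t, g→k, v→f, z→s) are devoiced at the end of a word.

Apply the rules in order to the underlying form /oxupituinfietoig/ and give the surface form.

oxubiduimfiedoik

Rule 1 (intervocalic voicing): /p/ is a voiceless stop between vowels /u/ and /i/, so it voices to [b]. /t/ is a voiceless stop between vowels /i/ and /u/, so it voices to [d]. /t/ is a voiceless stop between vowels /e/ and /o/, so it voices to [d]. /oxupituinfietoig/ → oxubiduinfiedoig.
Rule 2 (nasal place assimilation): /n/ precedes the labial consonant /f/, so it assimilates in place to [m]. /oxubiduinfiedoig/ → oxubiduimfiedoig.
Rule 3 (final devoicing): /g/ is a voiced obstruent in word-final position, so it devoices to [k]. /oxubiduimfiedoig/ → oxubiduimfiedoik.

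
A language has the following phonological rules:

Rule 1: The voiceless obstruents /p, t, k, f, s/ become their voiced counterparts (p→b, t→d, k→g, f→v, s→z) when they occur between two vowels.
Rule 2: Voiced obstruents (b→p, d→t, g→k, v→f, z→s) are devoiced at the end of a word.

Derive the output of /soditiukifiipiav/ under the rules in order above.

sodidiugiviibiaf

Rule 1 (intervocalic voicing): /t/ is a voiceless obstruent between vowels /i/ and /i/, so it voices to [d]. /k/ is a voiceless obstruent between vowels /u/ and /i/, so it voices to [g]. /f/ is a voiceless obstruent between vowels /i/ and /i/, so it voices to [v]. /p/ is a voiceless obstruent between vowels /i/ and /i/, so it voices to [b]. /soditiukifiipiav/ → sodidiugiviibiav.
Rule 2 (final devoicing): /v/ is a voiced obstruent in word-final position, so it devoices to [f]. /sodidiugiviibiav/ → sodidiugiviibiaf.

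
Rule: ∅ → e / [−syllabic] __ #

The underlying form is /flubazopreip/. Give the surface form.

flubazopreipe

the form ends in the consonant /p/, so [e] is inserted word-finally.
Surface form: [flubazopreipe].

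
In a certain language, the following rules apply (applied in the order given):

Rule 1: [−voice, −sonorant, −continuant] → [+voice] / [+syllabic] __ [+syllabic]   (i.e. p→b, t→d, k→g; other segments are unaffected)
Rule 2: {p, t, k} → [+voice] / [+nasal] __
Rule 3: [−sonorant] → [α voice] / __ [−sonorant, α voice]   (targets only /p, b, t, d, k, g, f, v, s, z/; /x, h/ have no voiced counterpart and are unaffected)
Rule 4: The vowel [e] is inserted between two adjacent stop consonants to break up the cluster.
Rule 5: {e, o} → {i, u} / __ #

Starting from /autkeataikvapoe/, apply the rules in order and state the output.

Rule 1 (intervocalic voicing): /t/ is a voiceless stop between vowels /a/ and /a/, so it voices to [d]. /p/ is a voiceless stop between vowels /a/ and /o/, so it voices to [b]. /autkeataikvapoe/ → autkeadaikvaboe.
Rule 2 (post-nasal voicing): no segment meets the environment; /autkeadaikvaboe/ is unchanged.
Rule 3 (regressive voicing assimilation): /k/ precedes the voiced obstruent /v/, so it voices to [g] by assimilation. /autkeadaikvaboe/ → autkeadaigvaboe.
Rule 4 (stop-cluster e-epenthesis): /t/ and /k/ form a stop–stop cluster, so [e] is inserted between them. /autkeadaigvaboe/ → autekeadaigvaboe.
Rule 5 (final vowel raising): /e/ is a mid vowel in word-final position, so it raises to [i]. /autekeadaigvaboe/ → autekeadaigvaboi.

autekeadaigvaboi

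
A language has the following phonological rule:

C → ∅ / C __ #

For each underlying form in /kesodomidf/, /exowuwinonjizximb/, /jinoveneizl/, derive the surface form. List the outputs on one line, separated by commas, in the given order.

/kesodomidf/: /f/ is the second consonant of a word-final cluster /df/, so it deletes. → [kesodomid].
/exowuwinonjizximb/: /b/ is the second consonant of a word-final cluster /mb/, so it deletes. → [exowuwinonjizxim].
/jinoveneizl/: /l/ is the second consonant of a word-final cluster /zl/, so it deletes. → [jinoveneiz].

kesodomid, exowuwinonjizxim, jinoveneiz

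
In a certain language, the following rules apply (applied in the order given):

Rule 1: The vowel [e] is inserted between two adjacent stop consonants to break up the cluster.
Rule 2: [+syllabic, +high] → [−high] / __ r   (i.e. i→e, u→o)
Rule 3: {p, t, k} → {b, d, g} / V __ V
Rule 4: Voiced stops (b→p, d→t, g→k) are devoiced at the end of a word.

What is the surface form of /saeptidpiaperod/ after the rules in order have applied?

Rule 1 (stop-cluster e-epenthesis): /p/ and /t/ form a stop–stop cluster, so [e] is inserted between them. /d/ and /p/ form a stop–stop cluster, so [e] is inserted between them. /saeptidpiaperod/ → saepetidepiaperod.
Rule 2 (pre-rhotic lowering): no segment meets the environment; /saepetidepiaperod/ is unchanged.
Rule 3 (intervocalic voicing): /p/ is a voiceless stop between vowels /e/ and /e/, so it voices to [b]. /t/ is a voiceless stop between vowels /e/ and /i/, so it voices to [d]. /p/ is a voiceless stop between vowels /e/ and /i/, so it voices to [b]. /p/ is a voiceless stop between vowels /a/ and /e/, so it voices to [b]. /saepetidepiaperod/ → saebedidebiaberod.
Rule 4 (final devoicing): /d/ is a voiced stop in word-final position, so it devoices to [t]. /saebedidebiaberod/ → saebedidebiaberot.

saebedidebiaberot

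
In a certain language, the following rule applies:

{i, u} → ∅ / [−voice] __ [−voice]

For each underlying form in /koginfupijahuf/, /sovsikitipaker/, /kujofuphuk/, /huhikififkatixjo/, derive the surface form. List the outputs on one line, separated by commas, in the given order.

/koginfupijahuf/: /u/ is a high vowel flanked by voiceless consonants /f/ and /p/, so it deletes. /u/ is a high vowel flanked by voiceless consonants /h/ and /f/, so it deletes. → [koginfpijahf].
/sovsikitipaker/: /i/ is a high vowel flanked by voiceless consonants /s/ and /k/, so it deletes. /i/ is a high vowel flanked by voiceless consonants /k/ and /t/, so it deletes. /i/ is a high vowel flanked by voiceless consonants /t/ and /p/, so it deletes. → [sovsktpaker].
/kujofuphuk/: /u/ is a high vowel flanked by voiceless consonants /f/ and /p/, so it deletes. /u/ is a high vowel flanked by voiceless consonants /h/ and /k/, so it deletes. → [kujofphk].
/huhikififkatixjo/: /u/ is a high vowel flanked by voiceless consonants /h/ and /h/, so it deletes. /i/ is a high vowel flanked by voiceless consonants /h/ and /k/, so it deletes. /i/ is a high vowel flanked by voiceless consonants /k/ and /f/, so it deletes. /i/ is a high vowel flanked by voiceless consonants /f/ and /f/, so it deletes. /i/ is a high vowel flanked by voiceless consonants /t/ and /x/, so it deletes. → [hhkffkatxjo].

koginfpijahf, sovsktpaker, kujofphk, hhkffkatxjo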